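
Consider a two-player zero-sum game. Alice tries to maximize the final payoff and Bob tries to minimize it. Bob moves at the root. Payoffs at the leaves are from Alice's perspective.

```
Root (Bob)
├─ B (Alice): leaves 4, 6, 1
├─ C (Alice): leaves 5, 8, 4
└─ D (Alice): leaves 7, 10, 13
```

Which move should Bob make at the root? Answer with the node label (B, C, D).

B (Alice): max(4, 6, 1) = 6
C (Alice): max(5, 8, 4) = 8
D (Alice): max(7, 10, 13) = 13
Root (Bob): min(6, 8, 13) = 6
Bob picks the child with the lowest value: B (value 6).

B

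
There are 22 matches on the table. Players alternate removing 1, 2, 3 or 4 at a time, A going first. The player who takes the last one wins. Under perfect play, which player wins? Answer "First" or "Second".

W/L table (W = player to move can force a win):
i:   0  1  2  3  4  5  6  7  8  9 10 11 12 13 14 15 16 17 18 19 20 21 22
     L  W  W  W  W  L  W  W  W  W  L  W  W  W  W  L  W  W  W  W  L  W  W
Position 22 is W, so the first player wins.

First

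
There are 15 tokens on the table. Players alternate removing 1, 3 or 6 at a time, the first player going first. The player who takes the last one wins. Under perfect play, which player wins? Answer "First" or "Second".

First

Compute winning (W) and losing (L) positions by backward induction:
i:   0  1  2  3  4  5  6  7  8  9 10 11 12 13 14 15
     L  W  L  W  L  W  W  W  W  L  W  L  W  L  W  W
Position 15 is W, so the first player wins.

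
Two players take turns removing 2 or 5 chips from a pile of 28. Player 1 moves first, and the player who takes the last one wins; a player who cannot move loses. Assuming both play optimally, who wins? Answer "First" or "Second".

Positions where the player to move wins (W) vs loses (L):
i:   0  1  2  3  4  5  6  7  8  9 10 11 12 13 14 15 16 17 18 19 20 21 22 23 24 25 26 27 28
     L  L  W  W  L  W  W  L  L  W  W  L  W  W  L  L  W  W  L  W  W  L  L  W  W  L  W  W  L
Position 28 is L, so the second player wins.

Second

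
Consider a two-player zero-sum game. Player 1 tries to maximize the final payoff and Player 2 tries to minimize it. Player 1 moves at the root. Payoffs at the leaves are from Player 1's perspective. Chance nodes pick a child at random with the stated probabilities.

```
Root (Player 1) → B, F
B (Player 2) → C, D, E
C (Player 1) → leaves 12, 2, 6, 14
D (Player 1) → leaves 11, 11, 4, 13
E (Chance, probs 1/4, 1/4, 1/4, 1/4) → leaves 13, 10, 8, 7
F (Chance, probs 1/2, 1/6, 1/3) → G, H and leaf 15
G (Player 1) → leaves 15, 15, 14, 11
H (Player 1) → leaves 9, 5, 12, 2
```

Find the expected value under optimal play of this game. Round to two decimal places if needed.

C (Player 1): max(12, 2, 6, 14) = 14
D (Player 1): max(11, 11, 4, 13) = 13
E (Chance): 1/4·13 + 1/4·10 + 1/4·8 + 1/4·7 = 9.5
B (Player 2): min(14, 13, 9.5) = 9.5
G (Player 1): max(15, 15, 14, 11) = 15
H (Player 1): max(9, 5, 12, 2) = 12
F (Chance): 1/2·15 + 1/6·12 + 1/3·15 = 14.5
Root (Player 1): max(9.5, 14.5) = 14.5

14.5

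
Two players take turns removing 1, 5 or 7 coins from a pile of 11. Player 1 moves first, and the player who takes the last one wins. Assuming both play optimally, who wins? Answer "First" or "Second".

First

i:   0  1  2  3  4  5  6  7  8  9 10 11
     L  W  L  W  L  W  L  W  L  W  L  W
Position 11 is W, so the first player wins.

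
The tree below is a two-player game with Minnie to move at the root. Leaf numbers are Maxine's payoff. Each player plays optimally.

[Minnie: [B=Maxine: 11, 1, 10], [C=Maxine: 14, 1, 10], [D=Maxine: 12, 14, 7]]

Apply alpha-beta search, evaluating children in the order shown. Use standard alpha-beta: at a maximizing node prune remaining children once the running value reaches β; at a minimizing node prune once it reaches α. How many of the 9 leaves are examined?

B [α=-∞,β=+∞]: v=11
C [α=-∞,β=11]: v=14 after child 1 ≥ β → β-cutoff, skip 2
D [α=-∞,β=11]: v=12 after child 1 ≥ β → β-cutoff, skip 2
Root [α=-∞,β=+∞]: v=11
Leaves evaluated: 5 of 9.

5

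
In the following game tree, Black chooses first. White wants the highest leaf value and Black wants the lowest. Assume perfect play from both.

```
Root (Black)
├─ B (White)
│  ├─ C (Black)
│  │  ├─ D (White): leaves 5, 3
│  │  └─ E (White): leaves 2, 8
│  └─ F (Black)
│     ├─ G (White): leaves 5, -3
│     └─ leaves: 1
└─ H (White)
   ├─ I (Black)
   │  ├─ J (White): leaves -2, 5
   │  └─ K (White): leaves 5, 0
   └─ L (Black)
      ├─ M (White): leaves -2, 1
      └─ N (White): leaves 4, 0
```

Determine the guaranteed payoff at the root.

D (White): max(5, 3) = 5
E (White): max(2, 8) = 8
C (Black): min(5, 8) = 5
G (White): max(5, -3) = 5
F (Black): min(5, 1) = 1
B (White): max(5, 1) = 5
J (White): max(-2, 5) = 5
K (White): max(5, 0) = 5
I (Black): min(5, 5) = 5
M (White): max(-2, 1) = 1
N (White): max(4, 0) = 4
L (Black): min(1, 4) = 1
H (White): max(5, 1) = 5
Root (Black): min(5, 5) = 5

5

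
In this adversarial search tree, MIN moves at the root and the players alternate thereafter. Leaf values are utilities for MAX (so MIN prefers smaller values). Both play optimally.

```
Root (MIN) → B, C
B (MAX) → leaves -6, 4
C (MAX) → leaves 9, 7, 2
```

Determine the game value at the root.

B (MAX): max(-6, 4) = 4
C (MAX): max(9, 7, 2) = 9
Root (MIN): min(4, 9) = 4

4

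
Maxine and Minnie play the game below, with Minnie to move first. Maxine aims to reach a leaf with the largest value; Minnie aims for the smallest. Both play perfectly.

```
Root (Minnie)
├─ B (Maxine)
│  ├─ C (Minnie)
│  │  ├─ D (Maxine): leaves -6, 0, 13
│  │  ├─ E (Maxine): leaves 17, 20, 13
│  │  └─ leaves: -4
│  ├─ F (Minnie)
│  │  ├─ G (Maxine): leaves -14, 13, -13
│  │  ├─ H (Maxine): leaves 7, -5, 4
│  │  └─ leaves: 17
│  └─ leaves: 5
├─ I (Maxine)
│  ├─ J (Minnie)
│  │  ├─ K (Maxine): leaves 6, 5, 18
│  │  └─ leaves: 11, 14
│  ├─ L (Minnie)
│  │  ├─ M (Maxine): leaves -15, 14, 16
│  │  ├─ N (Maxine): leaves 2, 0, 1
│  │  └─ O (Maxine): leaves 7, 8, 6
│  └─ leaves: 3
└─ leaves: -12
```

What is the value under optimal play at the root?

-12

D (Maxine): max(-6, 0, 13) = 13
E (Maxine): max(17, 20, 13) = 20
C (Minnie): min(13, 20, -4) = -4
G (Maxine): max(-14, 13, -13) = 13
H (Maxine): max(7, -5, 4) = 7
F (Minnie): min(13, 7, 17) = 7
B (Maxine): max(-4, 7, 5) = 7
K (Maxine): max(6, 5, 18) = 18
J (Minnie): min(18, 11, 14) = 11
M (Maxine): max(-15, 14, 16) = 16
N (Maxine): max(2, 0, 1) = 2
O (Maxine): max(7, 8, 6) = 8
L (Minnie): min(16, 2, 8) = 2
I (Maxine): max(11, 2, 3) = 11
Root (Minnie): min(7, 11, -12) = -12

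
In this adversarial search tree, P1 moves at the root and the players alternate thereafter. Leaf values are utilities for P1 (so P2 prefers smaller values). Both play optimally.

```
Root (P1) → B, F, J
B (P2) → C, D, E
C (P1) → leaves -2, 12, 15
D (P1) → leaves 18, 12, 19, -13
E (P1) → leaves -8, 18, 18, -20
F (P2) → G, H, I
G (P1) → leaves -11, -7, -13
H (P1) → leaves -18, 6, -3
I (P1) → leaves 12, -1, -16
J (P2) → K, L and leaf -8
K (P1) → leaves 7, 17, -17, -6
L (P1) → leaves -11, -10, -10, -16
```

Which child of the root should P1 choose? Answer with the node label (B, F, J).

B

C (P1): max(-2, 12, 15) = 15
D (P1): max(18, 12, 19, -13) = 19
E (P1): max(-8, 18, 18, -20) = 18
B (P2): min(15, 19, 18) = 15
G (P1): max(-11, -7, -13) = -7
H (P1): max(-18, 6, -3) = 6
I (P1): max(12, -1, -16) = 12
F (P2): min(-7, 6, 12) = -7
K (P1): max(7, 17, -17, -6) = 17
L (P1): max(-11, -10, -10, -16) = -10
J (P2): min(17, -10, -8) = -10
Root (P1): max(15, -7, -10) = 15
P1 picks the child with the highest value: B (value 15).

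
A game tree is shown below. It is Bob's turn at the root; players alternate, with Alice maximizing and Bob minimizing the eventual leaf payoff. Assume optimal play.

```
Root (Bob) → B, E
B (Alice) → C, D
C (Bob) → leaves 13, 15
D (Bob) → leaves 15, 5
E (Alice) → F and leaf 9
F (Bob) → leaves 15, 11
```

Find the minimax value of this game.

C (Bob): min(13, 15) = 13
D (Bob): min(15, 5) = 5
B (Alice): max(13, 5) = 13
F (Bob): min(15, 11) = 11
E (Alice): max(11, 9) = 11
Root (Bob): min(13, 11) = 11

11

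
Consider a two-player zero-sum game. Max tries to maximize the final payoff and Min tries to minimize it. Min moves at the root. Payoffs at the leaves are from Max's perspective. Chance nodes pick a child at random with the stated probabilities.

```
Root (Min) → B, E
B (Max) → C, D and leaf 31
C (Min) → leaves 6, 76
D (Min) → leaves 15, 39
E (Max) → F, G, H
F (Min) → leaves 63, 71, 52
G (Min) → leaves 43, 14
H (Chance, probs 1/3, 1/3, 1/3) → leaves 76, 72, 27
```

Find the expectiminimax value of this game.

31

C (Min): min(6, 76) = 6
D (Min): min(15, 39) = 15
B (Max): max(6, 15, 31) = 31
F (Min): min(63, 71, 52) = 52
G (Min): min(43, 14) = 14
H (Chance): 1/3·76 + 1/3·72 + 1/3·27 = 58.33
E (Max): max(52, 14, 58.33) = 58.33
Root (Min): min(31, 58.33) = 31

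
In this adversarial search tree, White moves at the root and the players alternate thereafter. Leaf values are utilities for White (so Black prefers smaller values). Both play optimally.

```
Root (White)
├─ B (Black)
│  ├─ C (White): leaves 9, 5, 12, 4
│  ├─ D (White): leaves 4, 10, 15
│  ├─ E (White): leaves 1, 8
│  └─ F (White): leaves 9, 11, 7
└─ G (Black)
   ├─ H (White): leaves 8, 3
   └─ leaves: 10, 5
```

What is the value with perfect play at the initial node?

8

C (White): max(9, 5, 12, 4) = 12
D (White): max(4, 10, 15) = 15
E (White): max(1, 8) = 8
F (White): max(9, 11, 7) = 11
B (Black): min(12, 15, 8, 11) = 8
H (White): max(8, 3) = 8
G (Black): min(8, 10, 5) = 5
Root (White): max(8, 5) = 8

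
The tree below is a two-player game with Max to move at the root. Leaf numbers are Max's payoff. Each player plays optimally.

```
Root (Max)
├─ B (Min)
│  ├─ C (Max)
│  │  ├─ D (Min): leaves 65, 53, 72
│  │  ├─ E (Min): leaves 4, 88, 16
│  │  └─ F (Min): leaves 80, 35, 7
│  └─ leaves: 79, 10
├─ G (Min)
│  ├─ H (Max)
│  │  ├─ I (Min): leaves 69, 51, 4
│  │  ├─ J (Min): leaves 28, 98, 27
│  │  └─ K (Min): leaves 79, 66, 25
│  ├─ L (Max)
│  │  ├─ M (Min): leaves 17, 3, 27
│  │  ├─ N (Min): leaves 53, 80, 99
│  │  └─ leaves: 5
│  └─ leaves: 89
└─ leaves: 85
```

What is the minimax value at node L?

M: min(17, 3, 27) = 3
N: min(53, 80, 99) = 53
L: max(3, 53, 5) = 53

53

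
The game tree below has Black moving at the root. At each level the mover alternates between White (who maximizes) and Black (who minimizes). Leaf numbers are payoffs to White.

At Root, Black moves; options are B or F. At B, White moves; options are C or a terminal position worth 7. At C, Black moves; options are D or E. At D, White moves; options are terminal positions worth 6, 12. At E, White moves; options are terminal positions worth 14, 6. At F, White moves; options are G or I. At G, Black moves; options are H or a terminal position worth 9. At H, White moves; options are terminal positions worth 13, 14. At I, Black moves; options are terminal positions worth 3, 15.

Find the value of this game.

9

D (White): max(6, 12) = 12
E (White): max(14, 6) = 14
C (Black): min(12, 14) = 12
B (White): max(12, 7) = 12
H (White): max(13, 14) = 14
G (Black): min(14, 9) = 9
I (Black): min(3, 15) = 3
F (White): max(9, 3) = 9
Root (Black): min(12, 9) = 9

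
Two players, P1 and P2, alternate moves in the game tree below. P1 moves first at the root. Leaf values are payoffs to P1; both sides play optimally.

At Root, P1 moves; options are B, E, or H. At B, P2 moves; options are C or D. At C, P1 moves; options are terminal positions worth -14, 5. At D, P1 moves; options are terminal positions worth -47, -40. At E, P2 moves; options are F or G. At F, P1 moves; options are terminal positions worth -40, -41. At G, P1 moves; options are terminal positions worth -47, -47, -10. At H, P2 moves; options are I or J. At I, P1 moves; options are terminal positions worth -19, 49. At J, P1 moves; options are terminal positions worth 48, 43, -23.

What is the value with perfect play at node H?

48

I: max(-19, 49) = 49
J: max(48, 43, -23) = 48
H: min(49, 48) = 48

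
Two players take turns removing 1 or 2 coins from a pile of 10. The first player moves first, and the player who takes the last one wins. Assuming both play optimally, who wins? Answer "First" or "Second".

First

W/L table (W = player to move can force a win):
i:   0  1  2  3  4  5  6  7  8  9 10
     L  W  W  L  W  W  L  W  W  L  W
Position 10 is W, so the first player wins.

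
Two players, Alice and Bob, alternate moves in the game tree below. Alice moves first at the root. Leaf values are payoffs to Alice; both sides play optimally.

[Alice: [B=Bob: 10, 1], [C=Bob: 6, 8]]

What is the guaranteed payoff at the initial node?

B (Bob): min(10, 1) = 1
C (Bob): min(6, 8) = 6
Root (Alice): max(1, 6) = 6

6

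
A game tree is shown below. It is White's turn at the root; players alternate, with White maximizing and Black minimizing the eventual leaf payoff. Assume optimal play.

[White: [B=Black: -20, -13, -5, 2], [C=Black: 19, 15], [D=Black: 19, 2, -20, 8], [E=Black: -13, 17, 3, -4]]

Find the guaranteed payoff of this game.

B (Black): min(-20, -13, -5, 2) = -20
C (Black): min(19, 15) = 15
D (Black): min(19, 2, -20, 8) = -20
E (Black): min(-13, 17, 3, -4) = -13
Root (White): max(-20, 15, -20, -13) = 15

15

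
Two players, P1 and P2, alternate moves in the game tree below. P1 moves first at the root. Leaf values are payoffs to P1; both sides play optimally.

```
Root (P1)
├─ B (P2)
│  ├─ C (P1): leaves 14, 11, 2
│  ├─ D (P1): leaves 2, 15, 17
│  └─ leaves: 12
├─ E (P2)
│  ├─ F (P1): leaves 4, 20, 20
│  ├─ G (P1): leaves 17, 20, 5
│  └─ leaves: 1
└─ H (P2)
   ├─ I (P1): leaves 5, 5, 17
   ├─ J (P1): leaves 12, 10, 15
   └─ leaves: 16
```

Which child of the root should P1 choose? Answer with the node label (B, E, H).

H

C (P1): max(14, 11, 2) = 14
D (P1): max(2, 15, 17) = 17
B (P2): min(14, 17, 12) = 12
F (P1): max(4, 20, 20) = 20
G (P1): max(17, 20, 5) = 20
E (P2): min(20, 20, 1) = 1
I (P1): max(5, 5, 17) = 17
J (P1): max(12, 10, 15) = 15
H (P2): min(17, 15, 16) = 15
Root (P1): max(12, 1, 15) = 15
P1 picks the child with the highest value: H (value 15).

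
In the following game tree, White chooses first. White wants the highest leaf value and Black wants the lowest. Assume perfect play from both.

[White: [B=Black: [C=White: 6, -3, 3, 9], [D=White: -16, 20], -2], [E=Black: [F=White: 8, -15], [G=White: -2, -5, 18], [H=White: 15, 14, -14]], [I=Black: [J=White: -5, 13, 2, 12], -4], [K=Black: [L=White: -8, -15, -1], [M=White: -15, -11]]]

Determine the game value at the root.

8

C (White): max(6, -3, 3, 9) = 9
D (White): max(-16, 20) = 20
B (Black): min(9, 20, -2) = -2
F (White): max(8, -15) = 8
G (White): max(-2, -5, 18) = 18
H (White): max(15, 14, -14) = 15
E (Black): min(8, 18, 15) = 8
J (White): max(-5, 13, 2, 12) = 13
I (Black): min(13, -4) = -4
L (White): max(-8, -15, -1) = -1
M (White): max(-15, -11) = -11
K (Black): min(-1, -11) = -11
Root (White): max(-2, 8, -4, -11) = 8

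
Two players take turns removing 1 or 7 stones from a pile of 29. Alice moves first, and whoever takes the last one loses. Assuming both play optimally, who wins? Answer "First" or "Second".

Second

Compute winning (W) and losing (L) positions by backward induction:
i:   0  1  2  3  4  5  6  7  8  9 10 11 12 13 14 15 16 17 18 19 20 21 22 23 24 25 26 27 28 29
     W  L  W  L  W  L  W  L  W  L  W  L  W  L  W  L  W  L  W  L  W  L  W  L  W  L  W  L  W  L
Position 29 is L, so the second player wins.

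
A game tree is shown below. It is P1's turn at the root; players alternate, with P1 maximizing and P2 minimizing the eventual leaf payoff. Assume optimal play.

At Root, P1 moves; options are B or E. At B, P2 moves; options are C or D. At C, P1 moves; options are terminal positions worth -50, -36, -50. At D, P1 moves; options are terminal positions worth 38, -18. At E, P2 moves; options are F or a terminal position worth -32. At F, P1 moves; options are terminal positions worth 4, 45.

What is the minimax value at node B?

C: max(-50, -36, -50) = -36
D: max(38, -18) = 38
B: min(-36, 38) = -36

-36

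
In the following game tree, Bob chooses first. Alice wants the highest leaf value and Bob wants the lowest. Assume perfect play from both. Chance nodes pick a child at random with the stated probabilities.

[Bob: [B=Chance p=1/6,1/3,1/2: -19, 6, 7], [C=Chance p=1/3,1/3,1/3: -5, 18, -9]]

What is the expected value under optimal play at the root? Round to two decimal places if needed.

1.33

B (Chance): 1/6·-19 + 1/3·6 + 1/2·7 = 2.33
C (Chance): 1/3·-5 + 1/3·18 + 1/3·-9 = 1.33
Root (Bob): min(2.33, 1.33) = 1.33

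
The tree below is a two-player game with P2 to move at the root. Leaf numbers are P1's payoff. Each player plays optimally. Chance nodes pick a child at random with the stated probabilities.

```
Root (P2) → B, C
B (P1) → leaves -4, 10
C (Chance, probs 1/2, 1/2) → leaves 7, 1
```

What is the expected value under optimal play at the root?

B (P1): max(-4, 10) = 10
C (Chance): 1/2·7 + 1/2·1 = 4
Root (P2): min(10, 4) = 4

4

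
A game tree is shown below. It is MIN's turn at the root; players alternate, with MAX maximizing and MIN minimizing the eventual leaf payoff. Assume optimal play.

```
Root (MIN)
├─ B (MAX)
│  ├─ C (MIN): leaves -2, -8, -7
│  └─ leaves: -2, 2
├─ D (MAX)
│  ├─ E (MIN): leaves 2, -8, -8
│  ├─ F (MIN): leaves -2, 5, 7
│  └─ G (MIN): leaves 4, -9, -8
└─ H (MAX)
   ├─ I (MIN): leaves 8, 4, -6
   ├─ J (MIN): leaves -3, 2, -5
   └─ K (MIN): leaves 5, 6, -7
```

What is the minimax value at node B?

2

C: min(-2, -8, -7) = -8
B: max(-8, -2, 2) = 2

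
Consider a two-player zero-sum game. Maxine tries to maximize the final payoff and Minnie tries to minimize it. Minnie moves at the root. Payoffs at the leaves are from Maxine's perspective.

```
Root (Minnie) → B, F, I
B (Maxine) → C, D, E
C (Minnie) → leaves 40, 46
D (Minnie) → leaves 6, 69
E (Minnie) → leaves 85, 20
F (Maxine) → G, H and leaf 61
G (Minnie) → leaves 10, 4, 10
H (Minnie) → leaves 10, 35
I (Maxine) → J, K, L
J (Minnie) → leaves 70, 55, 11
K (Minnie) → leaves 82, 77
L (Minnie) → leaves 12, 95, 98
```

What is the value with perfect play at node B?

40

C: min(40, 46) = 40
D: min(6, 69) = 6
E: min(85, 20) = 20
B: max(40, 6, 20) = 40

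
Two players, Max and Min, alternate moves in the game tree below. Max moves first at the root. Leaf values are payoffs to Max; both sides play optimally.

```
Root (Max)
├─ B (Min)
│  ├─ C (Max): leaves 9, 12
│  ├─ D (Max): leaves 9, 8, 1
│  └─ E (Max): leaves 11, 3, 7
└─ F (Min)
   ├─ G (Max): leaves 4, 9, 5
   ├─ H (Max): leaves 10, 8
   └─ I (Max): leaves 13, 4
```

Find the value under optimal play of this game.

C (Max): max(9, 12) = 12
D (Max): max(9, 8, 1) = 9
E (Max): max(11, 3, 7) = 11
B (Min): min(12, 9, 11) = 9
G (Max): max(4, 9, 5) = 9
H (Max): max(10, 8) = 10
I (Max): max(13, 4) = 13
F (Min): min(9, 10, 13) = 9
Root (Max): max(9, 9) = 9

9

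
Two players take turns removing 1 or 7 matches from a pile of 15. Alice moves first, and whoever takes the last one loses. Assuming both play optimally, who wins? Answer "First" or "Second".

Compute winning (W) and losing (L) positions by backward induction:
i:   0  1  2  3  4  5  6  7  8  9 10 11 12 13 14 15
     W  L  W  L  W  L  W  L  W  L  W  L  W  L  W  L
Position 15 is L, so the second player wins.

Second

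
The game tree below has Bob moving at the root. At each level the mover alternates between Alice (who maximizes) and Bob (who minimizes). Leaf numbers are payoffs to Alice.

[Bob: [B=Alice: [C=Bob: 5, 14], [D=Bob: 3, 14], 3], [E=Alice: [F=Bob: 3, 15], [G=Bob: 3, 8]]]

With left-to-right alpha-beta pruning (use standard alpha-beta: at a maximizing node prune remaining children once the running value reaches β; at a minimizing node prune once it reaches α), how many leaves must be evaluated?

7

C [α=-∞,β=+∞]: v=5
D [α=5,β=+∞]: v=3 after child 1 ≤ α → α-cutoff, skip 1
B [α=-∞,β=+∞]: v=5
F [α=-∞,β=5]: v=3
G [α=3,β=5]: v=3 after child 1 ≤ α → α-cutoff, skip 1
E [α=-∞,β=5]: v=3
Root [α=-∞,β=+∞]: v=3
Leaves evaluated: 7 of 9.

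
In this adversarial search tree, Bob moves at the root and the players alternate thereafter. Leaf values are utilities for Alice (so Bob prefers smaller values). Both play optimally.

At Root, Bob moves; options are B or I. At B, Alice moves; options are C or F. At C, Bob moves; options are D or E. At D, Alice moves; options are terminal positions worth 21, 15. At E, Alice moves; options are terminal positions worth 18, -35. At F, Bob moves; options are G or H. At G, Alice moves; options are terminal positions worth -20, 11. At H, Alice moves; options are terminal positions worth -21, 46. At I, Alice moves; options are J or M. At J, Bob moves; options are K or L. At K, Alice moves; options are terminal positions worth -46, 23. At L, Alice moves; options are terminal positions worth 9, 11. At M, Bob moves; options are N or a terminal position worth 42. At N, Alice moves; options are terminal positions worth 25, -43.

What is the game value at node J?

11

K: max(-46, 23) = 23
L: max(9, 11) = 11
J: min(23, 11) = 11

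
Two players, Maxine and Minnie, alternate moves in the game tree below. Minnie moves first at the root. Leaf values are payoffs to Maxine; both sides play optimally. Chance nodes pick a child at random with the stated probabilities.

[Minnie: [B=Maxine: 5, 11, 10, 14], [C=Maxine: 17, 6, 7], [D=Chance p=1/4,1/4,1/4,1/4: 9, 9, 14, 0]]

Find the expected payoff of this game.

8

B (Maxine): max(5, 11, 10, 14) = 14
C (Maxine): max(17, 6, 7) = 17
D (Chance): 1/4·9 + 1/4·9 + 1/4·14 + 1/4·0 = 8
Root (Minnie): min(14, 17, 8) = 8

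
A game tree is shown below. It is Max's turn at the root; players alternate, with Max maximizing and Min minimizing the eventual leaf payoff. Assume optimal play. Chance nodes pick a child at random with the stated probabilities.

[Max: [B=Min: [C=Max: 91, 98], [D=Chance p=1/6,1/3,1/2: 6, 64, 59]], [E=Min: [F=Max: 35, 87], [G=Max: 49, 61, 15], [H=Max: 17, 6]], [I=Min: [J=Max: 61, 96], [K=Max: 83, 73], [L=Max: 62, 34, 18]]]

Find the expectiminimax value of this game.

C (Max): max(91, 98) = 98
D (Chance): 1/6·6 + 1/3·64 + 1/2·59 = 51.83
B (Min): min(98, 51.83) = 51.83
F (Max): max(35, 87) = 87
G (Max): max(49, 61, 15) = 61
H (Max): max(17, 6) = 17
E (Min): min(87, 61, 17) = 17
J (Max): max(61, 96) = 96
K (Max): max(83, 73) = 83
L (Max): max(62, 34, 18) = 62
I (Min): min(96, 83, 62) = 62
Root (Max): max(51.83, 17, 62) = 62

62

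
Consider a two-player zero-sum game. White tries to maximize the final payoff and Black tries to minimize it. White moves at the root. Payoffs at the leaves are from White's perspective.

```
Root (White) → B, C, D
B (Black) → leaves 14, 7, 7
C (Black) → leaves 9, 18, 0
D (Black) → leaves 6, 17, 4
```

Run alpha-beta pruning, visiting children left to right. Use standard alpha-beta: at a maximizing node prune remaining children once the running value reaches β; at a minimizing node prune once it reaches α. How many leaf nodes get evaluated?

B [α=-∞,β=+∞]: v=7
C [α=7,β=+∞]: v=0
D [α=7,β=+∞]: v=6 after child 1 ≤ α → α-cutoff, skip 2
Root [α=-∞,β=+∞]: v=7
Leaves evaluated: 7 of 9.

7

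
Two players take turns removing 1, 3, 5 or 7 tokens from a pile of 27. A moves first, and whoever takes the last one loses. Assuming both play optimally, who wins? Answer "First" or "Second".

W/L table (W = player to move can force a win):
i:   0  1  2  3  4  5  6  7  8  9 10 11 12 13 14 15 16 17 18 19 20 21 22 23 24 25 26 27
     W  L  W  L  W  L  W  L  W  L  W  L  W  L  W  L  W  L  W  L  W  L  W  L  W  L  W  L
Position 27 is L, so the second player wins.

Second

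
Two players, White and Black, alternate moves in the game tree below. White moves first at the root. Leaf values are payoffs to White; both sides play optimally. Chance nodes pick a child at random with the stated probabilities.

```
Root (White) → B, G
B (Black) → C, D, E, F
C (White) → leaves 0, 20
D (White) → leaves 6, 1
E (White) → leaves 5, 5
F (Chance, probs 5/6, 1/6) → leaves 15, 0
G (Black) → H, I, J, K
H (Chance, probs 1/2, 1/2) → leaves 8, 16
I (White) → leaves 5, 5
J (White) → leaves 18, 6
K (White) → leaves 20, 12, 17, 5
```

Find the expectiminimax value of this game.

5

C (White): max(0, 20) = 20
D (White): max(6, 1) = 6
E (White): max(5, 5) = 5
F (Chance): 5/6·15 + 1/6·0 = 12.5
B (Black): min(20, 6, 5, 12.5) = 5
H (Chance): 1/2·8 + 1/2·16 = 12
I (White): max(5, 5) = 5
J (White): max(18, 6) = 18
K (White): max(20, 12, 17, 5) = 20
G (Black): min(12, 5, 18, 20) = 5
Root (White): max(5, 5) = 5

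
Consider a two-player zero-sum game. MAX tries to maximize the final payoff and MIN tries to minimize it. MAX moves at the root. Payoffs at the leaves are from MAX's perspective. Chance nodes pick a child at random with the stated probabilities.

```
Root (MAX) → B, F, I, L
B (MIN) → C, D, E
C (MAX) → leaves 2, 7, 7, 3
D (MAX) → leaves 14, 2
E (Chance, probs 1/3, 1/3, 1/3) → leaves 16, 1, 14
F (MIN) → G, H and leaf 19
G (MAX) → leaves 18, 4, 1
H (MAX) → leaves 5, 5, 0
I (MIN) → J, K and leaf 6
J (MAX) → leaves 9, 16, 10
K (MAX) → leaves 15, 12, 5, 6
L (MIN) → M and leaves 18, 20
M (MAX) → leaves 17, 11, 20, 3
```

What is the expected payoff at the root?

C (MAX): max(2, 7, 7, 3) = 7
D (MAX): max(14, 2) = 14
E (Chance): 1/3·16 + 1/3·1 + 1/3·14 = 10.33
B (MIN): min(7, 14, 10.33) = 7
G (MAX): max(18, 4, 1) = 18
H (MAX): max(5, 5, 0) = 5
F (MIN): min(18, 5, 19) = 5
J (MAX): max(9, 16, 10) = 16
K (MAX): max(15, 12, 5, 6) = 15
I (MIN): min(16, 15, 6) = 6
M (MAX): max(17, 11, 20, 3) = 20
L (MIN): min(20, 18, 20) = 18
Root (MAX): max(7, 5, 6, 18) = 18

18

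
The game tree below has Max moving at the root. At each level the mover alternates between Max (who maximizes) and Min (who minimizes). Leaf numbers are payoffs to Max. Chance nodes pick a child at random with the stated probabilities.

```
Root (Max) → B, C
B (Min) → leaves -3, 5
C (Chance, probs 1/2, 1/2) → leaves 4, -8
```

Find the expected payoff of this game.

-2

B (Min): min(-3, 5) = -3
C (Chance): 1/2·4 + 1/2·-8 = -2
Root (Max): max(-3, -2) = -2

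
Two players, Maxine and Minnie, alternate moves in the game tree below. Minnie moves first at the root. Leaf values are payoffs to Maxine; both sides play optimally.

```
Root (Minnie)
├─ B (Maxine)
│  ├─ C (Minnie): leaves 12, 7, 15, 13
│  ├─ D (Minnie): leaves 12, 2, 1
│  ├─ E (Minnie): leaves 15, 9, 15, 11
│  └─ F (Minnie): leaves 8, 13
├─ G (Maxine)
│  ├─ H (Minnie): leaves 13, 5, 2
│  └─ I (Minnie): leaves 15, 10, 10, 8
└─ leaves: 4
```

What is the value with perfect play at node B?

C: min(12, 7, 15, 13) = 7
D: min(12, 2, 1) = 1
E: min(15, 9, 15, 11) = 9
F: min(8, 13) = 8
B: max(7, 1, 9, 8) = 9

9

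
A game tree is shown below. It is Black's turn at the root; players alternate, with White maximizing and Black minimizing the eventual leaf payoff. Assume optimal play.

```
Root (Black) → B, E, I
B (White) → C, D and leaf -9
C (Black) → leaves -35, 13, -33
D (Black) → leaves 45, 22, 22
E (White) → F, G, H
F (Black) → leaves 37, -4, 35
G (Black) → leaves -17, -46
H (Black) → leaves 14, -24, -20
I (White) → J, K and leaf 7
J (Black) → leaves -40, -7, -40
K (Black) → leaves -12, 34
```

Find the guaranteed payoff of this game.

C (Black): min(-35, 13, -33) = -35
D (Black): min(45, 22, 22) = 22
B (White): max(-35, 22, -9) = 22
F (Black): min(37, -4, 35) = -4
G (Black): min(-17, -46) = -46
H (Black): min(14, -24, -20) = -24
E (White): max(-4, -46, -24) = -4
J (Black): min(-40, -7, -40) = -40
K (Black): min(-12, 34) = -12
I (White): max(-40, -12, 7) = 7
Root (Black): min(22, -4, 7) = -4

-4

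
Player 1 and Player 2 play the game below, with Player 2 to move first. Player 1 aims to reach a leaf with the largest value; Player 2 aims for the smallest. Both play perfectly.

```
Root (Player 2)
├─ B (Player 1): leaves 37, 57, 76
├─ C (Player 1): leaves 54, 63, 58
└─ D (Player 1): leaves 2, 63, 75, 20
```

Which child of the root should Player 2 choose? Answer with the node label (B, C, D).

C

B (Player 1): max(37, 57, 76) = 76
C (Player 1): max(54, 63, 58) = 63
D (Player 1): max(2, 63, 75, 20) = 75
Root (Player 2): min(76, 63, 75) = 63
Player 2 picks the child with the lowest value: C (value 63).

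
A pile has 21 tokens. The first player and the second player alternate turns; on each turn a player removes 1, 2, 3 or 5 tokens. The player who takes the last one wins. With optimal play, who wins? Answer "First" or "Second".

First

W/L table (W = player to move can force a win):
i:   0  1  2  3  4  5  6  7  8  9 10 11 12 13 14 15 16 17 18 19 20 21
     L  W  W  W  L  W  W  W  L  W  W  W  L  W  W  W  L  W  W  W  L  W
Position 21 is W, so the first player wins.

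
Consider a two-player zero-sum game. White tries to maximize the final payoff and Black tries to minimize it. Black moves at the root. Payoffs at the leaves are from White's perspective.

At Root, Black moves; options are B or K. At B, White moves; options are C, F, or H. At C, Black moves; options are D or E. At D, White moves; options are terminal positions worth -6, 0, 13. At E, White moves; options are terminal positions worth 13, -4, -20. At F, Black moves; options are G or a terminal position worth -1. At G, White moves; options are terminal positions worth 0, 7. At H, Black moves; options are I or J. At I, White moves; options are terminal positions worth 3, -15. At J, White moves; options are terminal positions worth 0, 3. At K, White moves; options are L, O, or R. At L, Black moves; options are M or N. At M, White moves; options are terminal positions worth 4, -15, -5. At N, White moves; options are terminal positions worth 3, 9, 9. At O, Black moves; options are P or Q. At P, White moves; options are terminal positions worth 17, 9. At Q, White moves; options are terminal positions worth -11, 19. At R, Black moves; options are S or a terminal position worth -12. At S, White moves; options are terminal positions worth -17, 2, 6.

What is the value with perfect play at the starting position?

D (White): max(-6, 0, 13) = 13
E (White): max(13, -4, -20) = 13
C (Black): min(13, 13) = 13
G (White): max(0, 7) = 7
F (Black): min(7, -1) = -1
I (White): max(3, -15) = 3
J (White): max(0, 3) = 3
H (Black): min(3, 3) = 3
B (White): max(13, -1, 3) = 13
M (White): max(4, -15, -5) = 4
N (White): max(3, 9, 9) = 9
L (Black): min(4, 9) = 4
P (White): max(17, 9) = 17
Q (White): max(-11, 19) = 19
O (Black): min(17, 19) = 17
S (White): max(-17, 2, 6) = 6
R (Black): min(6, -12) = -12
K (White): max(4, 17, -12) = 17
Root (Black): min(13, 17) = 13

13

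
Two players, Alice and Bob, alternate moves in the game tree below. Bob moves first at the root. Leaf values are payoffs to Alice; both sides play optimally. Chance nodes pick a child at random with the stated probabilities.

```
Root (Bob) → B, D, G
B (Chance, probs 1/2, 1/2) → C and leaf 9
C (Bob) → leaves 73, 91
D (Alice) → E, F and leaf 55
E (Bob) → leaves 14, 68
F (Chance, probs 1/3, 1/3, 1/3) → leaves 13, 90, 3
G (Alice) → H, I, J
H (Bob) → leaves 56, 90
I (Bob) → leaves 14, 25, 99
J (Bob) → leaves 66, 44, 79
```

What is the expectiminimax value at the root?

41

C (Bob): min(73, 91) = 73
B (Chance): 1/2·73 + 1/2·9 = 41
E (Bob): min(14, 68) = 14
F (Chance): 1/3·13 + 1/3·90 + 1/3·3 = 35.33
D (Alice): max(14, 35.33, 55) = 55
H (Bob): min(56, 90) = 56
I (Bob): min(14, 25, 99) = 14
J (Bob): min(66, 44, 79) = 44
G (Alice): max(56, 14, 44) = 56
Root (Bob): min(41, 55, 56) = 41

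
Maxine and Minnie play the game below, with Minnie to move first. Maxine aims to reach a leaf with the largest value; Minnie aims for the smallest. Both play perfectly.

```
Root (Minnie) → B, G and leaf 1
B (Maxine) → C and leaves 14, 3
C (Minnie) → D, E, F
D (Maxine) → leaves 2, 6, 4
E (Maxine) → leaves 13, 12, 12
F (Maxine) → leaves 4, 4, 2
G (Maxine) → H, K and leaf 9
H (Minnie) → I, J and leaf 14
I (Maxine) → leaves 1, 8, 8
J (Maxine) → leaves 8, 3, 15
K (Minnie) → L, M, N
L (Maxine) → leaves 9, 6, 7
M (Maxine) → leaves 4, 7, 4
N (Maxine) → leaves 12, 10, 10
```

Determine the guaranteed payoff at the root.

1

D (Maxine): max(2, 6, 4) = 6
E (Maxine): max(13, 12, 12) = 13
F (Maxine): max(4, 4, 2) = 4
C (Minnie): min(6, 13, 4) = 4
B (Maxine): max(4, 14, 3) = 14
I (Maxine): max(1, 8, 8) = 8
J (Maxine): max(8, 3, 15) = 15
H (Minnie): min(8, 15, 14) = 8
L (Maxine): max(9, 6, 7) = 9
M (Maxine): max(4, 7, 4) = 7
N (Maxine): max(12, 10, 10) = 12
K (Minnie): min(9, 7, 12) = 7
G (Maxine): max(8, 7, 9) = 9
Root (Minnie): min(14, 9, 1) = 1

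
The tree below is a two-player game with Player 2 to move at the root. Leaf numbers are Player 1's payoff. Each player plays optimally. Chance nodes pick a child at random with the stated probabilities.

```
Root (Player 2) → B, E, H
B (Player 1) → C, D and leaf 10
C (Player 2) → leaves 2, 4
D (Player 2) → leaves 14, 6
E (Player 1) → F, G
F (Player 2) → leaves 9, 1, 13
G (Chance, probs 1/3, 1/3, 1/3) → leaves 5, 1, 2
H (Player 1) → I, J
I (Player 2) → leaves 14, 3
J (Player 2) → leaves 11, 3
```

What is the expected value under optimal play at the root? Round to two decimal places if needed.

C (Player 2): min(2, 4) = 2
D (Player 2): min(14, 6) = 6
B (Player 1): max(2, 6, 10) = 10
F (Player 2): min(9, 1, 13) = 1
G (Chance): 1/3·5 + 1/3·1 + 1/3·2 = 2.67
E (Player 1): max(1, 2.67) = 2.67
I (Player 2): min(14, 3) = 3
J (Player 2): min(11, 3) = 3
H (Player 1): max(3, 3) = 3
Root (Player 2): min(10, 2.67, 3) = 2.67

2.67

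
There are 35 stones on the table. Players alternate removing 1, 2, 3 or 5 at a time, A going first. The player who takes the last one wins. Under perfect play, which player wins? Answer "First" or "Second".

Positions where the player to move wins (W) vs loses (L):
i:   0  1  2  3  4  5  6  7  8  9 10 11 12 13 14 15 16 17 18 19 20 21 22 23 24 25 26 27 28 29 30 31 32 33 34 35
     L  W  W  W  L  W  W  W  L  W  W  W  L  W  W  W  L  W  W  W  L  W  W  W  L  W  W  W  L  W  W  W  L  W  W  W
Position 35 is W, so the first player wins.

First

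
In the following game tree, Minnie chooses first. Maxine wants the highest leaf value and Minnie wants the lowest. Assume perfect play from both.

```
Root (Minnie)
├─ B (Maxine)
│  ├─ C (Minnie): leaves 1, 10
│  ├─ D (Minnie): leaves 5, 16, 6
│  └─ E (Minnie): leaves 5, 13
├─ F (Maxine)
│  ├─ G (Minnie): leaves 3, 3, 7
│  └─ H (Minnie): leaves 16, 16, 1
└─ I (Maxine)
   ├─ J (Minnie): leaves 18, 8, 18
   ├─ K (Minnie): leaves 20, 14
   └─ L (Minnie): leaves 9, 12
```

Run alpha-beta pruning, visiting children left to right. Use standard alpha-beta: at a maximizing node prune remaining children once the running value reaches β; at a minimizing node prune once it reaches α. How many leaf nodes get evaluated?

15

C [α=-∞,β=+∞]: v=1
D [α=1,β=+∞]: v=5
E [α=5,β=+∞]: v=5 after child 1 ≤ α → α-cutoff, skip 1
B [α=-∞,β=+∞]: v=5
G [α=-∞,β=5]: v=3
H [α=3,β=5]: v=1
F [α=-∞,β=5]: v=3
J [α=-∞,β=3]: v=8
I [α=-∞,β=3]: v=8 after child 1 ≥ β → β-cutoff, skip 2
Root [α=-∞,β=+∞]: v=3
Leaves evaluated: 15 of 20.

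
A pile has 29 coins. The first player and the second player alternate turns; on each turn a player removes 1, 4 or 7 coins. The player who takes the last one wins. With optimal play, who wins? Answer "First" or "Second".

Second

Mark each pile size as W (mover wins) or L (mover loses):
i:   0  1  2  3  4  5  6  7  8  9 10 11 12 13 14 15 16 17 18 19 20 21 22 23 24 25 26 27 28 29
     L  W  L  W  W  L  W  W  L  W  L  W  W  L  W  W  L  W  L  W  W  L  W  W  L  W  L  W  W  L
Position 29 is L, so the second player wins.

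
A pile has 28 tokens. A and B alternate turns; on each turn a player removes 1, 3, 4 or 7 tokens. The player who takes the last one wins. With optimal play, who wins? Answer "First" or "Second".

First

W/L table (W = player to move can force a win):
i:   0  1  2  3  4  5  6  7  8  9 10 11 12 13 14 15 16 17 18 19 20 21 22 23 24 25 26 27 28
     L  W  L  W  W  W  W  W  L  W  L  W  W  W  W  W  L  W  L  W  W  W  W  W  L  W  L  W  W
Position 28 is W, so the first player wins.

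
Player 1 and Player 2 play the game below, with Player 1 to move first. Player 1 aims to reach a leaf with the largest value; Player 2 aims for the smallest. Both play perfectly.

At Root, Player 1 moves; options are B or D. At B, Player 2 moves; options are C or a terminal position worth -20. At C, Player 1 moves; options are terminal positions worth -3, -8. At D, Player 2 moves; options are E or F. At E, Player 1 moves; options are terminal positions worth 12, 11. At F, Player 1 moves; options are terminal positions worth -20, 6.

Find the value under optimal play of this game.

6

C (Player 1): max(-3, -8) = -3
B (Player 2): min(-3, -20) = -20
E (Player 1): max(12, 11) = 12
F (Player 1): max(-20, 6) = 6
D (Player 2): min(12, 6) = 6
Root (Player 1): max(-20, 6) = 6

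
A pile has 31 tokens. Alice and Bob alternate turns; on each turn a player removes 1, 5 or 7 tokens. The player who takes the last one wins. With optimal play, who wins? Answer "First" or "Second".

First

W/L table (W = player to move can force a win):
i:   0  1  2  3  4  5  6  7  8  9 10 11 12 13 14 15 16 17 18 19 20 21 22 23 24 25 26 27 28 29 30 31
     L  W  L  W  L  W  L  W  L  W  L  W  L  W  L  W  L  W  L  W  L  W  L  W  L  W  L  W  L  W  L  W
Position 31 is W, so the first player wins.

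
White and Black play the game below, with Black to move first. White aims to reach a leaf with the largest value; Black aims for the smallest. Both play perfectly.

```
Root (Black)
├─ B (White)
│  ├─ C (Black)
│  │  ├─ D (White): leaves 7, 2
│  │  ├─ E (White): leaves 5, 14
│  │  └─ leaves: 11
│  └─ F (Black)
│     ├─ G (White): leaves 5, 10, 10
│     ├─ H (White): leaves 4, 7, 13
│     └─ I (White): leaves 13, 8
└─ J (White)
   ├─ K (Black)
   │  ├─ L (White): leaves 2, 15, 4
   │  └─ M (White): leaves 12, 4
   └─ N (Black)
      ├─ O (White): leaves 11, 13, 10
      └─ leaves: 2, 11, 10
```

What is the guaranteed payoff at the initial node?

10

D (White): max(7, 2) = 7
E (White): max(5, 14) = 14
C (Black): min(7, 14, 11) = 7
G (White): max(5, 10, 10) = 10
H (White): max(4, 7, 13) = 13
I (White): max(13, 8) = 13
F (Black): min(10, 13, 13) = 10
B (White): max(7, 10) = 10
L (White): max(2, 15, 4) = 15
M (White): max(12, 4) = 12
K (Black): min(15, 12) = 12
O (White): max(11, 13, 10) = 13
N (Black): min(13, 2, 11, 10) = 2
J (White): max(12, 2) = 12
Root (Black): min(10, 12) = 10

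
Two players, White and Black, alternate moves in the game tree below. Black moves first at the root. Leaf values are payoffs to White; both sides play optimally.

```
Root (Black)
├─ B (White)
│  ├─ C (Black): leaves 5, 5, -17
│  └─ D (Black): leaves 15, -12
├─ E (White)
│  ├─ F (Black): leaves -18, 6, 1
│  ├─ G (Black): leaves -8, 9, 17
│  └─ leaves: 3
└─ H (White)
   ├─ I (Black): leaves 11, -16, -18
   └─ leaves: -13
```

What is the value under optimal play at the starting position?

-13

C (Black): min(5, 5, -17) = -17
D (Black): min(15, -12) = -12
B (White): max(-17, -12) = -12
F (Black): min(-18, 6, 1) = -18
G (Black): min(-8, 9, 17) = -8
E (White): max(-18, -8, 3) = 3
I (Black): min(11, -16, -18) = -18
H (White): max(-18, -13) = -13
Root (Black): min(-12, 3, -13) = -13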